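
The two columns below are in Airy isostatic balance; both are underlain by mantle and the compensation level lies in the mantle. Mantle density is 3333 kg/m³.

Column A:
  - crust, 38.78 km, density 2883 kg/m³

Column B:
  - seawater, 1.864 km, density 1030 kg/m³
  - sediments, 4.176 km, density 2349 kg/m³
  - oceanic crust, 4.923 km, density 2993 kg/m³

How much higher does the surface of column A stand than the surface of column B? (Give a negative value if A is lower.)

2.21 km

For any compensation level in the mantle, the mantle terms cancel and isostasy reduces to e = (Σt_A − Σt_B) − (Σ(ρt)_A − Σ(ρt)_B) / ρ_m.
Σt_A = 38.78 km; Σt_B = 10.963 km; Σ(ρt)_A = 111802.74; Σ(ρt)_B = 26463.883 (in km·kg/m³).
e = (38.78 − 10.963) − (111802.74 − 26463.883) / 3333 = 2.21 km.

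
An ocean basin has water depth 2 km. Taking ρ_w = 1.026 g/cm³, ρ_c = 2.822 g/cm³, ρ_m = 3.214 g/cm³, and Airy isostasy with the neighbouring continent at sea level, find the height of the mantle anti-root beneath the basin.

9.16 km

Balancing pressure at the compensation depth: replacing crust with seawater at the top is compensated by replacing crust with mantle at the base: d (ρ_c − ρ_w) = a (ρ_m − ρ_c).
a = d (ρ_c − ρ_w)/(ρ_m − ρ_c) = 2 km × 1.796/0.392 = 9.16 km.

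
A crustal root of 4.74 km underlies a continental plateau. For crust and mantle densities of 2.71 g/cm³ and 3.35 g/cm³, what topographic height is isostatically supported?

1.12 km

By Archimedes' principle applied to the lithosphere: ρ_c h = (ρ_m − ρ_c) r.
h = r (ρ_m − ρ_c) / ρ_c = 4.74 km × (3.35 − 2.71) / 2.71 = 1.12 km.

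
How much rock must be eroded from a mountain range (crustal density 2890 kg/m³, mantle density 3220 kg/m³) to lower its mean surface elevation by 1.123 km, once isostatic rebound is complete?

11 km

Net drop Δ = e − u = e − e ρ_c/ρ_m = e (ρ_m − ρ_c)/ρ_m.
e = Δ ρ_m/(ρ_m − ρ_c) = 1.123 km × 3220/330 = 11 km.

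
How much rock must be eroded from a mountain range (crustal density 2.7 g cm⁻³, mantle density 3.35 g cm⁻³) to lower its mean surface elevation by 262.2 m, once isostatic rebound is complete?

1350 m

Net drop Δ = e − u = e − e ρ_c/ρ_m = e (ρ_m − ρ_c)/ρ_m.
e = Δ ρ_m/(ρ_m − ρ_c) = 262.2 m × 3.35/0.65 = 1350 m.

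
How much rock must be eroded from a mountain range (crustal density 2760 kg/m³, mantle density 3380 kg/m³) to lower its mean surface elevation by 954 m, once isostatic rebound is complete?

5200 m

Net drop Δ = e − u = e − e ρ_c/ρ_m = e (ρ_m − ρ_c)/ρ_m.
e = Δ ρ_m/(ρ_m − ρ_c) = 954 m × 3380/620 = 5200 m.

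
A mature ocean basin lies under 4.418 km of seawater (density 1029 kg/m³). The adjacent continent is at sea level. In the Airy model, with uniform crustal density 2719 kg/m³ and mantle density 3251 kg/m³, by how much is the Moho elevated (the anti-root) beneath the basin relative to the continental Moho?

In Airy isostatic equilibrium: replacing crust with seawater at the top is compensated by replacing crust with mantle at the base: d (ρ_c − ρ_w) = a (ρ_m − ρ_c).
a = d (ρ_c − ρ_w)/(ρ_m − ρ_c) = 4.418 km × 1690/532 = 14 km.

14 km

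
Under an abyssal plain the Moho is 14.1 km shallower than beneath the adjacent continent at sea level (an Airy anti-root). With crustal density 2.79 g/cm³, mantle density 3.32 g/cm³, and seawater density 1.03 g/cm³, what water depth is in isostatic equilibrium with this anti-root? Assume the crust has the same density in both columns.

4.25 km

Replacing a thickness d of crust by seawater at the top must be balanced by replacing crust with mantle at the base: d (ρ_c − ρ_w) = a (ρ_m − ρ_c).
d = a (ρ_m − ρ_c)/(ρ_c − ρ_w) = 14.1 km × 0.53/1.76 = 4.25 km.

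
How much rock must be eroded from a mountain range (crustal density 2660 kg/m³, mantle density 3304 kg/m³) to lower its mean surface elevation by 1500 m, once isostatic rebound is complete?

Net drop Δ = e − u = e − e ρ_c/ρ_m = e (ρ_m − ρ_c)/ρ_m.
e = Δ ρ_m/(ρ_m − ρ_c) = 1500 m × 3304/644 = 7700 m.

7700 m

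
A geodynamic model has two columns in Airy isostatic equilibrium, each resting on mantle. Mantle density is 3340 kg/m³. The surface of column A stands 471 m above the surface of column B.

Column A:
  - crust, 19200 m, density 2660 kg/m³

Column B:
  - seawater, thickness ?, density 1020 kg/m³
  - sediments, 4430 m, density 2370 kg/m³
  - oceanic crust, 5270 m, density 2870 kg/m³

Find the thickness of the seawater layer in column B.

2030 m

Take the compensation level at the base of the deeper column (depth z_c below the surface of column A) and equate Σ ρ_i t_i down to z_c; mantle fills any gap and the z_c terms cancel.
Column A: 19200×2660 + (z_c − 19200)×3340
Column B: 471×0 + x×1020 + 4430×2370 + 5270×2870 + (z_c − 471 − 9700 − x)×3340
The z_c×3340 term appears on both sides and cancels. Collect the known terms of each column as K = Σ(ρt)_known − 3340 × (depth of known layers): K_A = 51072000 − 3340×19200 = −13056000; K_B = 25624000 − 3340×(471 + 9700) = −8347140.
Balance: K_A = K_B − x×(3340 − 1020), so x = (K_B − K_A)/(3340 − 1020) = 4708860/2320 = 2030 m.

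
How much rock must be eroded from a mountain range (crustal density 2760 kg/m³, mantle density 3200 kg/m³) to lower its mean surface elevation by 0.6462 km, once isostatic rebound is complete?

4.7 km

Net drop Δ = e − u = e − e ρ_c/ρ_m = e (ρ_m − ρ_c)/ρ_m.
e = Δ ρ_m/(ρ_m − ρ_c) = 0.6462 km × 3200/440 = 4.7 km.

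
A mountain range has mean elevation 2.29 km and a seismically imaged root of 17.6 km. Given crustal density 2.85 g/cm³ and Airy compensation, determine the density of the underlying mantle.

3.22 g/cm³

Airy balance: ρ_c h = (ρ_m − ρ_c) r → ρ_m = ρ_c (1 + h/r).
ρ_m = 2.85 × (1 + 2.29 km/17.6 km) = 3.22 g/cm³.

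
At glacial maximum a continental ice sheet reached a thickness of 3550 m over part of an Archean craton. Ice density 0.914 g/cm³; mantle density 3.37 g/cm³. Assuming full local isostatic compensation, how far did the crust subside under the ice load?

963 m

Balancing pressure at the compensation depth: the ice load ρ_ice t is balanced by mantle displaced below, ρ_m s.
s = t ρ_ice / ρ_m = 3550 m × 0.914/3.37 = 963 m.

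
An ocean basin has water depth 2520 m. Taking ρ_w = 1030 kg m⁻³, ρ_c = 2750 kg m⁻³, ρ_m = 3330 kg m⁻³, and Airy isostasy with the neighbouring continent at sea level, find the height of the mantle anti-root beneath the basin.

7470 m

By Archimedes' principle applied to the lithosphere: replacing crust with seawater at the top is compensated by replacing crust with mantle at the base: d (ρ_c − ρ_w) = a (ρ_m − ρ_c).
a = d (ρ_c − ρ_w)/(ρ_m − ρ_c) = 2520 m × 1720/580 = 7470 m.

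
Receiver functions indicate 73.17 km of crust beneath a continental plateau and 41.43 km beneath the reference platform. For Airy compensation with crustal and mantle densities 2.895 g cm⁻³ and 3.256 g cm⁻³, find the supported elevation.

Excess crust Δ = 73.17 km − 41.43 km = 31.74 km, split between elevation h and root r with h + r = Δ.
Airy balance ρ_c h = (ρ_m − ρ_c) r gives r = h ρ_c/(ρ_m − ρ_c), so h (1 + ρ_c/(ρ_m − ρ_c)) = Δ, i.e. h = Δ (ρ_m − ρ_c)/ρ_m.
h = 31.74 km × 0.361/3.256 = 3.52 km.

3.52 km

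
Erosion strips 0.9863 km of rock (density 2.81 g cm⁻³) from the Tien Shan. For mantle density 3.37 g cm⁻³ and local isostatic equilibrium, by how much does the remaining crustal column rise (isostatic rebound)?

0.822 km

Unloading: uplift u = e ρ_c/ρ_m = 0.9863 km × 2.81/3.37 = 0.822 km.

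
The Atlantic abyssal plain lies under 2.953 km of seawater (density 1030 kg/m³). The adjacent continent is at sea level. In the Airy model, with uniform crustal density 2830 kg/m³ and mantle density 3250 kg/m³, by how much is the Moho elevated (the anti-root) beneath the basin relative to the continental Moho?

Balancing pressure at the compensation depth: replacing crust with seawater at the top is compensated by replacing crust with mantle at the base: d (ρ_c − ρ_w) = a (ρ_m − ρ_c).
a = d (ρ_c − ρ_w)/(ρ_m − ρ_c) = 2.953 km × 1800/420 = 12.7 km.

12.7 km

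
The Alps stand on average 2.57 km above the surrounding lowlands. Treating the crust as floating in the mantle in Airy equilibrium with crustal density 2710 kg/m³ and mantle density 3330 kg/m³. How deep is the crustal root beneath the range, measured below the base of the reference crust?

11.2 km

Balancing pressure at the compensation depth: the weight of the topography is balanced by the buoyancy of the root, ρ_c h = (ρ_m − ρ_c) r.
r = h · ρ_c / (ρ_m − ρ_c) = 2.57 km × 2710 / (3330 − 2710) = 11.2 km.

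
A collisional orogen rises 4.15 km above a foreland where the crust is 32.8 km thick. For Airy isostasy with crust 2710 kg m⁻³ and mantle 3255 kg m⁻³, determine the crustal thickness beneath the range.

Root depth r = h ρ_c / (ρ_m − ρ_c) = 4.15 km × 2710 / 545 = 20.64 km.
Total thickness = T + h + r = 32.8 km + 4.15 km + 20.64 km = 57.6 km.

57.6 km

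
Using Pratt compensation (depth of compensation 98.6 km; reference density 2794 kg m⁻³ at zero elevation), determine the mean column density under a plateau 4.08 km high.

Pratt balance: ρ_ref D = ρ (D + h).
ρ = ρ_ref D/(D + h) = 2794 × 98.6 km/(98.6 km + 4.08 km) = 2680 kg m⁻³.

2680 kg m⁻³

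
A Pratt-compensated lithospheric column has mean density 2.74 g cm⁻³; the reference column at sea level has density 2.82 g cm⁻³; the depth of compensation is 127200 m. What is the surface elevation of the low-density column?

3710 m

ρ_ref D = ρ (D + h) → h = D (ρ_ref − ρ)/ρ.
h = 127200 m × (2.82 − 2.74)/2.74 = 3710 m.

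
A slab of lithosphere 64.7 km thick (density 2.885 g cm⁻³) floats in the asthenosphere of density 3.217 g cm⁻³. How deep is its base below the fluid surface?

Draft d = t ρ_obj/ρ_fluid = 64.7 km × 2.885/3.217 = 58 km.

58 km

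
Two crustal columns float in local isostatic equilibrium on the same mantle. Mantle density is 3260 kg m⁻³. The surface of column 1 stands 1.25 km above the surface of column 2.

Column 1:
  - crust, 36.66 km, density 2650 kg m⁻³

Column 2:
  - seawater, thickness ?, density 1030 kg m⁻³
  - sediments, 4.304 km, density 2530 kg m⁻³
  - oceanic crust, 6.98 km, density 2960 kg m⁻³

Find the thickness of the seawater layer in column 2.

5.85 km

Take the compensation level at the base of the deeper column (depth z_c below the surface of column 1) and equate Σ ρ_i t_i down to z_c; mantle fills any gap and the z_c terms cancel.
Column 1: 36.66×2650 + (z_c − 36.66)×3260
Column 2: 1.25×0 + x×1030 + 4.304×2530 + 6.98×2960 + (z_c − 1.25 − 11.284 − x)×3260
The z_c×3260 term appears on both sides and cancels. Collect the known terms of each column as K = Σ(ρt)_known − 3260 × (depth of known layers): K_1 = 97149 − 3260×36.66 = −22362.6; K_2 = 31549.92 − 3260×(1.25 + 11.284) = −9310.92.
Balance: K_1 = K_2 − x×(3260 − 1030), so x = (K_2 − K_1)/(3260 − 1030) = 13051.7/2230 = 5.85 km.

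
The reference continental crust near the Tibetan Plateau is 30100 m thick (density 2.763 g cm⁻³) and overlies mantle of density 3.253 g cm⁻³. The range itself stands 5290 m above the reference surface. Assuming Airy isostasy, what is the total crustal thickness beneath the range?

65200 m

Root depth r = h ρ_c / (ρ_m − ρ_c) = 5290 m × 2.763 / 0.49 = 29830 m.
Total thickness = T + h + r = 30100 m + 5290 m + 29830 m = 65200 m.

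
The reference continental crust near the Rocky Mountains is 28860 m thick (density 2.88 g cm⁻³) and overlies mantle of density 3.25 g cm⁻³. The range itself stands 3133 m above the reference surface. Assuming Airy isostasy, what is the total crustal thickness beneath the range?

Root depth r = h ρ_c / (ρ_m − ρ_c) = 3133 m × 2.88 / 0.37 = 24390 m.
Total thickness = T + h + r = 28860 m + 3133 m + 24390 m = 56400 m.

56400 m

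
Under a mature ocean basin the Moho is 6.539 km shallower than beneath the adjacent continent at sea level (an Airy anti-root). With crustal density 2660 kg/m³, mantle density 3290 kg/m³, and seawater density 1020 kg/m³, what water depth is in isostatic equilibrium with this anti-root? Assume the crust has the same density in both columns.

2.51 km

Replacing a thickness d of crust by seawater at the top must be balanced by replacing crust with mantle at the base: d (ρ_c − ρ_w) = a (ρ_m − ρ_c).
d = a (ρ_m − ρ_c)/(ρ_c − ρ_w) = 6.539 km × 630/1640 = 2.51 km.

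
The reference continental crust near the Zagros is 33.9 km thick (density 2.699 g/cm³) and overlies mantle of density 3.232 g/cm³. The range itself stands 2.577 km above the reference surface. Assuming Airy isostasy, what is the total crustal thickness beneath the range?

Root depth r = h ρ_c / (ρ_m − ρ_c) = 2.577 km × 2.699 / 0.533 = 13.05 km.
Total thickness = T + h + r = 33.9 km + 2.577 km + 13.05 km = 49.5 km.

49.5 km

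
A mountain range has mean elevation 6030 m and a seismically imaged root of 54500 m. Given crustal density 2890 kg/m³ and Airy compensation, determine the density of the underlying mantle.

3210 kg/m³

Airy balance: ρ_c h = (ρ_m − ρ_c) r → ρ_m = ρ_c (1 + h/r).
ρ_m = 2890 × (1 + 6030 m/54500 m) = 3210 kg/m³.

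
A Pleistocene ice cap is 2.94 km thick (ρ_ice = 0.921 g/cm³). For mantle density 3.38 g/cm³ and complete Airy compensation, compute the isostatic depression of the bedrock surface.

Equating mass per unit area of the two columns: the ice load ρ_ice t is balanced by mantle displaced below, ρ_m s.
s = t ρ_ice / ρ_m = 2.94 km × 0.921/3.38 = 0.801 km.

0.801 km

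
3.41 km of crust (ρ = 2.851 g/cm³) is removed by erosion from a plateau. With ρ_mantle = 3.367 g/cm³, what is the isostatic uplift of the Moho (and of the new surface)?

2.89 km

Unloading: uplift u = e ρ_c/ρ_m = 3.41 km × 2.851/3.367 = 2.89 km.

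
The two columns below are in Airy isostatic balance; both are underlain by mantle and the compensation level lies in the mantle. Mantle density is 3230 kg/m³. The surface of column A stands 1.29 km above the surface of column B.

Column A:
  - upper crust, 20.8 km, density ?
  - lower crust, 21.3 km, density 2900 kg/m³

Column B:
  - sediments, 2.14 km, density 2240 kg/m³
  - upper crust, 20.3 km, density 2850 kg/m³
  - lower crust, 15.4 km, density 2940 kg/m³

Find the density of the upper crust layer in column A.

Take the compensation level at the base of the deeper column (depth z_c below the surface of column A) and equate Σ ρ_i t_i down to z_c; mantle fills any gap and the z_c terms cancel.
Column A: 20.8×ρ + 21.3×2900 + (z_c − 42.1)×3230
Column B: 1.29×0 + 2.14×2240 + 20.3×2850 + 15.4×2940 + (z_c − 1.29 − 37.84)×3230
The z_c×3230 term appears on both sides and cancels. Collect the known terms of each column as K = Σ(ρt)_known − 3230 × (depth of known layers): K_A = 61770 − 3230×42.1 = −74213; K_B = 107924.6 − 3230×(1.29 + 37.84) = −18465.3.
Balance: K_A + 20.8×ρ = K_B, so ρ = (K_B − K_A)/20.8 = 55747.7/20.8 = 2680 kg/m³.

2680 kg/m³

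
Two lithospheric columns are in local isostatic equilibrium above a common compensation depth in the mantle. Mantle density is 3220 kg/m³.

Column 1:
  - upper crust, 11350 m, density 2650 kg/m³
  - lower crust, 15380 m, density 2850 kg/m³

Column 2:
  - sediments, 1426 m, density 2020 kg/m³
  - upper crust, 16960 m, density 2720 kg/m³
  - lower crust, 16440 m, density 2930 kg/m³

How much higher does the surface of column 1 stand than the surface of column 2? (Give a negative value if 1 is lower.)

−869 m

For any compensation level in the mantle, the mantle terms cancel and isostasy reduces to e = (Σt_1 − Σt_2) − (Σ(ρt)_1 − Σ(ρt)_2) / ρ_m.
Σt_1 = 26730 m; Σt_2 = 34826 m; Σ(ρt)_1 = 73910500; Σ(ρt)_2 = 97180920 (in m·kg/m³).
e = (26730 − 34826) − (73910500 − 97180920) / 3220 = −869 m.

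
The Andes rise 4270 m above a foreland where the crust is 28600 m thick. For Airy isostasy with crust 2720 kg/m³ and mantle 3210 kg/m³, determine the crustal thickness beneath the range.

56600 m

Root depth r = h ρ_c / (ρ_m − ρ_c) = 4270 m × 2720 / 490 = 23700 m.
Total thickness = T + h + r = 28600 m + 4270 m + 23700 m = 56600 m.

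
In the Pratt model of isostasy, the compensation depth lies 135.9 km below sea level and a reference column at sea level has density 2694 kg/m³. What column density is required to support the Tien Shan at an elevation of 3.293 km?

Pratt balance: ρ_ref D = ρ (D + h).
ρ = ρ_ref D/(D + h) = 2694 × 135.9 km/(135.9 km + 3.293 km) = 2630 kg/m³.

2630 kg/m³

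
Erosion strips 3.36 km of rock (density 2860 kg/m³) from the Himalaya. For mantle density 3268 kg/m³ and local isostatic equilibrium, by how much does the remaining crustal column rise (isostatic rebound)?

2.94 km

Unloading: uplift u = e ρ_c/ρ_m = 3.36 km × 2860/3268 = 2.94 km.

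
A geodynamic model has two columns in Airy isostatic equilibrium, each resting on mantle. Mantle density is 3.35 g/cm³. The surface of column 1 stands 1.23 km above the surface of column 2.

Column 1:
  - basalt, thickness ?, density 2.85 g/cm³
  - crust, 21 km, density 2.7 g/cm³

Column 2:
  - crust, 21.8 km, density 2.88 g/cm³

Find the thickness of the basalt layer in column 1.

Take the compensation level at the base of the deeper column (depth z_c below the surface of column 1) and equate Σ ρ_i t_i down to z_c; mantle fills any gap and the z_c terms cancel.
Column 1: x×2.85 + 21×2.7 + (z_c − 21 − x)×3.35
Column 2: 1.23×0 + 21.8×2.88 + (z_c − 1.23 − 21.8)×3.35
The z_c×3.35 term appears on both sides and cancels. Collect the known terms of each column as K = Σ(ρt)_known − 3.35 × (depth of known layers): K_1 = 56.7 − 3.35×21 = −13.65; K_2 = 62.784 − 3.35×(1.23 + 21.8) = −14.3665.
Balance: K_1 − x×(3.35 − 2.85) = K_2, so x = (K_1 − K_2)/(3.35 − 2.85) = 0.7165/0.5 = 1.43 km.

1.43 km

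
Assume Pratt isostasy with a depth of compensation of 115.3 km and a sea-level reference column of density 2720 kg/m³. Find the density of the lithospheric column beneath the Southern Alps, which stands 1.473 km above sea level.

Pratt balance: ρ_ref D = ρ (D + h).
ρ = ρ_ref D/(D + h) = 2720 × 115.3 km/(115.3 km + 1.473 km) = 2690 kg/m³.

2690 kg/m³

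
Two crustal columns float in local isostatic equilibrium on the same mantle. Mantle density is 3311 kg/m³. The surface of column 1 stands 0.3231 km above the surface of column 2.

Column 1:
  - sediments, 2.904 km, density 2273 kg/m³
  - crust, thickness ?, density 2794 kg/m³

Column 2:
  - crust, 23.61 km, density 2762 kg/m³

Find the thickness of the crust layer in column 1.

21.3 km

Take the compensation level at the base of the deeper column (depth z_c below the surface of column 1) and equate Σ ρ_i t_i down to z_c; mantle fills any gap and the z_c terms cancel.
Column 1: 2.904×2273 + x×2794 + (z_c − 2.904 − x)×3311
Column 2: 0.3231×0 + 23.61×2762 + (z_c − 0.3231 − 23.61)×3311
The z_c×3311 term appears on both sides and cancels. Collect the known terms of each column as K = Σ(ρt)_known − 3311 × (depth of known layers): K_1 = 6600.792 − 3311×2.904 = −3014.352; K_2 = 65210.82 − 3311×(0.3231 + 23.61) = −14031.6741.
Balance: K_1 − x×(3311 − 2794) = K_2, so x = (K_1 − K_2)/(3311 − 2794) = 11017.3/517 = 21.3 km.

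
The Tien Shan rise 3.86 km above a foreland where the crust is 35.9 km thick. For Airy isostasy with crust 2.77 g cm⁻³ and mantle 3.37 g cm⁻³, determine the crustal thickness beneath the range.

57.6 km

Root depth r = h ρ_c / (ρ_m − ρ_c) = 3.86 km × 2.77 / 0.6 = 17.82 km.
Total thickness = T + h + r = 35.9 km + 3.86 km + 17.82 km = 57.6 km.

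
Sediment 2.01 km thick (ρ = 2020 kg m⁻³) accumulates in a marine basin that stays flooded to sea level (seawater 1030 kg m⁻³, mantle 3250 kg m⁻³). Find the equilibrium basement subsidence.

0.896 km

Submarine loading: the sediment displaces seawater, and the subsidence is in turn flooded, so s (ρ_m − ρ_w) = t (ρ_sed − ρ_w).
s = 2.01 km × (2020 − 1030) / (3250 − 1030) = 0.896 km.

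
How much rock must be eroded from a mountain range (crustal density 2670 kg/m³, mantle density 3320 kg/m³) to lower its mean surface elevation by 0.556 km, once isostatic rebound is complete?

2.84 km

Net drop Δ = e − u = e − e ρ_c/ρ_m = e (ρ_m − ρ_c)/ρ_m.
e = Δ ρ_m/(ρ_m − ρ_c) = 0.556 km × 3320/650 = 2.84 km.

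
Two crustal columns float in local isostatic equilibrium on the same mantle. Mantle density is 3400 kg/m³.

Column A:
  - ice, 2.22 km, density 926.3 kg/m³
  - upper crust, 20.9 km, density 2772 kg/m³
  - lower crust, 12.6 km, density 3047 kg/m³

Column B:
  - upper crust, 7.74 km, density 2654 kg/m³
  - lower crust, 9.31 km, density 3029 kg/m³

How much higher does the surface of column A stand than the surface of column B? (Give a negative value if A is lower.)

4.07 km

For any compensation level in the mantle, the mantle terms cancel and isostasy reduces to e = (Σt_A − Σt_B) − (Σ(ρt)_A − Σ(ρt)_B) / ρ_m.
Σt_A = 35.72 km; Σt_B = 17.05 km; Σ(ρt)_A = 98383.386; Σ(ρt)_B = 48741.95 (in km·kg/m³).
e = (35.72 − 17.05) − (98383.386 − 48741.95) / 3400 = 4.07 km.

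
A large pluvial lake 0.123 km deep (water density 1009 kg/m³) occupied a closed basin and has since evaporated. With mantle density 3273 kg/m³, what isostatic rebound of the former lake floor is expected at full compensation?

u = d ρ_w/ρ_m = 0.123 km × 1009/3273 = 0.0379 km.

0.0379 km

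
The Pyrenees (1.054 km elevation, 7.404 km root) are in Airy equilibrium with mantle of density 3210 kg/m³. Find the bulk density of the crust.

ρ_c h = (ρ_m − ρ_c) r → ρ_c (h + r) = ρ_m r → ρ_c = ρ_m r / (h + r).
ρ_c = 3210 × 7.404 km / (1.054 km + 7.404 km) = 2810 kg/m³.

2810 kg/m³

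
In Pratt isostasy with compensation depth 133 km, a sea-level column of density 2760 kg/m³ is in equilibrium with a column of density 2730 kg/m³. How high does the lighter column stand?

ρ_ref D = ρ (D + h) → h = D (ρ_ref − ρ)/ρ.
h = 133 km × (2760 − 2730)/2730 = 1.46 km.

1.46 km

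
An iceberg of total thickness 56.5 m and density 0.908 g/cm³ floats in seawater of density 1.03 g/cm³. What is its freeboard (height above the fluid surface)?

6.69 m

Floating equilibrium: submerged depth d = t ρ_obj/ρ_fluid = 56.5 m × 0.908/1.03 = 49.81 m.
Freeboard = t − d = 56.5 m − 49.81 m = 6.69 m.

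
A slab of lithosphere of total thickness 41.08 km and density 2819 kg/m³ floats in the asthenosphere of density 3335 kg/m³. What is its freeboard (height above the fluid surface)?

Floating equilibrium: submerged depth d = t ρ_obj/ρ_fluid = 41.08 km × 2819/3335 = 34.72 km.
Freeboard = t − d = 41.08 km − 34.72 km = 6.36 km.

6.36 km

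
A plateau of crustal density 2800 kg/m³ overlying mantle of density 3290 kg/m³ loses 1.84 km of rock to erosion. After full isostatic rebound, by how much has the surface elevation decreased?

Rebound u = e ρ_c/ρ_m = 1.84 km × 2800/3290 = 1.566 km.
Net surface drop = e − u = 1.84 km − 1.566 km = e (ρ_m − ρ_c)/ρ_m = 0.274 km.

0.274 km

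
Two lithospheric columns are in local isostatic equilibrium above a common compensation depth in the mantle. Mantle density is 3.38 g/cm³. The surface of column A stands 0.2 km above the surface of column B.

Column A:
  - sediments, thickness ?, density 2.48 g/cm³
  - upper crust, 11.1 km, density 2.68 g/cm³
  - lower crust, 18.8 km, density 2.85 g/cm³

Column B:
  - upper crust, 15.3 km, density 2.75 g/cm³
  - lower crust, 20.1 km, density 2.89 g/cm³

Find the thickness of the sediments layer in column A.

Take the compensation level at the base of the deeper column (depth z_c below the surface of column A) and equate Σ ρ_i t_i down to z_c; mantle fills any gap and the z_c terms cancel.
Column A: x×2.48 + 11.1×2.68 + 18.8×2.85 + (z_c − 29.9 − x)×3.38
Column B: 0.2×0 + 15.3×2.75 + 20.1×2.89 + (z_c − 0.2 − 35.4)×3.38
The z_c×3.38 term appears on both sides and cancels. Collect the known terms of each column as K = Σ(ρt)_known − 3.38 × (depth of known layers): K_A = 83.328 − 3.38×29.9 = −17.734; K_B = 100.164 − 3.38×(0.2 + 35.4) = −20.164.
Balance: K_A − x×(3.38 − 2.48) = K_B, so x = (K_A − K_B)/(3.38 − 2.48) = 2.43/0.9 = 2.7 km.

2.7 km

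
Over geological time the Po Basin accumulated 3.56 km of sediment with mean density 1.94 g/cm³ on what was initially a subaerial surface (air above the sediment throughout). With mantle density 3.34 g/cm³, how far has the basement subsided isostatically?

2.07 km

Subaerial load: s = t ρ_sed / ρ_m = 3.56 km × 1.94/3.34 = 2.07 km.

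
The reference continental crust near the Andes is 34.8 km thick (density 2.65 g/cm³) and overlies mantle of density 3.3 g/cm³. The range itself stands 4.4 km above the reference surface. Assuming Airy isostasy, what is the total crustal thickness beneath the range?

57.1 km

Root depth r = h ρ_c / (ρ_m − ρ_c) = 4.4 km × 2.65 / 0.65 = 17.94 km.
Total thickness = T + h + r = 34.8 km + 4.4 km + 17.94 km = 57.1 km.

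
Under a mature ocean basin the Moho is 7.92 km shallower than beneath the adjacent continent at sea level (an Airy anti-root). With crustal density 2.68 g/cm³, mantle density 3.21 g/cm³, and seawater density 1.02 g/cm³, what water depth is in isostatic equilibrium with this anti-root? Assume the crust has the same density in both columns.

Replacing a thickness d of crust by seawater at the top must be balanced by replacing crust with mantle at the base: d (ρ_c − ρ_w) = a (ρ_m − ρ_c).
d = a (ρ_m − ρ_c)/(ρ_c − ρ_w) = 7.92 km × 0.53/1.66 = 2.53 km.

2.53 km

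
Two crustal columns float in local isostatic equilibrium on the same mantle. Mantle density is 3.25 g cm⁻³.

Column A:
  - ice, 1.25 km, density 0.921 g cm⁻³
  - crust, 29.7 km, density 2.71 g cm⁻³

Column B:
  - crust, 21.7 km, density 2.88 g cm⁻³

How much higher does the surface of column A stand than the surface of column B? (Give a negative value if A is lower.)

3.36 km

For any compensation level in the mantle, the mantle terms cancel and isostasy reduces to e = (Σt_A − Σt_B) − (Σ(ρt)_A − Σ(ρt)_B) / ρ_m.
Σt_A = 30.95 km; Σt_B = 21.7 km; Σ(ρt)_A = 81.63825; Σ(ρt)_B = 62.496 (in km·g cm⁻³).
e = (30.95 − 21.7) − (81.63825 − 62.496) / 3.25 = 3.36 km.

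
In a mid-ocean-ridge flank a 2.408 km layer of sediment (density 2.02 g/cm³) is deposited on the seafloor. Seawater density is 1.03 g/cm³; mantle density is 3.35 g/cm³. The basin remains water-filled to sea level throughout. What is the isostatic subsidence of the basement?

Submarine loading: the sediment displaces seawater, and the subsidence is in turn flooded, so s (ρ_m − ρ_w) = t (ρ_sed − ρ_w).
s = 2.408 km × (2.02 − 1.03) / (3.35 − 1.03) = 1.03 km.

1.03 km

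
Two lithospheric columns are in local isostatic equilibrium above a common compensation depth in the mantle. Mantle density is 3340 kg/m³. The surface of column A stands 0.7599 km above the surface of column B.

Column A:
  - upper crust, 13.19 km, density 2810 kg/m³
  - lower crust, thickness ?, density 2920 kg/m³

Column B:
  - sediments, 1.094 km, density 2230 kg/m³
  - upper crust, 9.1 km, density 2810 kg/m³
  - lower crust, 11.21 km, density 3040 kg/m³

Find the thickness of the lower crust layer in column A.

11.8 km

Take the compensation level at the base of the deeper column (depth z_c below the surface of column A) and equate Σ ρ_i t_i down to z_c; mantle fills any gap and the z_c terms cancel.
Column A: 13.19×2810 + x×2920 + (z_c − 13.19 − x)×3340
Column B: 0.7599×0 + 1.094×2230 + 9.1×2810 + 11.21×3040 + (z_c − 0.7599 − 21.404)×3340
The z_c×3340 term appears on both sides and cancels. Collect the known terms of each column as K = Σ(ρt)_known − 3340 × (depth of known layers): K_A = 37063.9 − 3340×13.19 = −6990.7; K_B = 62089.02 − 3340×(0.7599 + 21.404) = −11938.406.
Balance: K_A − x×(3340 − 2920) = K_B, so x = (K_A − K_B)/(3340 − 2920) = 4947.71/420 = 11.8 km.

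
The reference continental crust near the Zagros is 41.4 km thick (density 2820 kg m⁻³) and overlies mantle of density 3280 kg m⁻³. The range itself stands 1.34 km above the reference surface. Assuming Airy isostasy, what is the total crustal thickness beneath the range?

51 km

Root depth r = h ρ_c / (ρ_m − ρ_c) = 1.34 km × 2820 / 460 = 8.215 km.
Total thickness = T + h + r = 41.4 km + 1.34 km + 8.215 km = 51 km.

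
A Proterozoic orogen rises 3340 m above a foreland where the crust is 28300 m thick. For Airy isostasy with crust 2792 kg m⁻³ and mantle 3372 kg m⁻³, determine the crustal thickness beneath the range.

Root depth r = h ρ_c / (ρ_m − ρ_c) = 3340 m × 2792 / 580 = 16080 m.
Total thickness = T + h + r = 28300 m + 3340 m + 16080 m = 47700 m.

47700 m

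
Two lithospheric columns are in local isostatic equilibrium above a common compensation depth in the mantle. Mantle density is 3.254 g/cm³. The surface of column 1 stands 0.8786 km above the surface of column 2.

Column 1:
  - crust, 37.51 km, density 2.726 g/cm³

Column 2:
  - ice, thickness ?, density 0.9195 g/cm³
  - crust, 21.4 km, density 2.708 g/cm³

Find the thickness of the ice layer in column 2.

Take the compensation level at the base of the deeper column (depth z_c below the surface of column 1) and equate Σ ρ_i t_i down to z_c; mantle fills any gap and the z_c terms cancel.
Column 1: 37.51×2.726 + (z_c − 37.51)×3.254
Column 2: 0.8786×0 + x×0.9195 + 21.4×2.708 + (z_c − 0.8786 − 21.4 − x)×3.254
The z_c×3.254 term appears on both sides and cancels. Collect the known terms of each column as K = Σ(ρt)_known − 3.254 × (depth of known layers): K_1 = 102.25226 − 3.254×37.51 = −19.80528; K_2 = 57.9512 − 3.254×(0.8786 + 21.4) = −14.5433644.
Balance: K_1 = K_2 − x×(3.254 − 0.9195), so x = (K_2 − K_1)/(3.254 − 0.9195) = 5.26192/2.3345 = 2.25 km.

2.25 km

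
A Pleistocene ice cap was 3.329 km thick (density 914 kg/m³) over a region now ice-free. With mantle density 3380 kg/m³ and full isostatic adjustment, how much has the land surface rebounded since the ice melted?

0.9 km

Removing the load lets mantle flow back in; uplift u satisfies ρ_ice t = ρ_m u.
u = t ρ_ice/ρ_m = 3.329 km × 914/3380 = 0.9 km.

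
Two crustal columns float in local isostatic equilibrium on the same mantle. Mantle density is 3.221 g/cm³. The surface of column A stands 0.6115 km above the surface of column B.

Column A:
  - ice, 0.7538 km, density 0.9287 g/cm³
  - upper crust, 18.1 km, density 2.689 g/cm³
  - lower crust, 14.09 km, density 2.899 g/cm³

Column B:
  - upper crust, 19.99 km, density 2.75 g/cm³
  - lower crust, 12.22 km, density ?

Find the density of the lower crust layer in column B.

2.85 g/cm³

Take the compensation level at the base of the deeper column (depth z_c below the surface of column A) and equate Σ ρ_i t_i down to z_c; mantle fills any gap and the z_c terms cancel.
Column A: 0.7538×0.9287 + 18.1×2.689 + 14.09×2.899 + (z_c − 32.9438)×3.221
Column B: 0.6115×0 + 19.99×2.75 + 12.22×ρ + (z_c − 0.6115 − 32.21)×3.221
The z_c×3.221 term appears on both sides and cancels. Collect the known terms of each column as K = Σ(ρt)_known − 3.221 × (depth of known layers): K_A = 90.2178641 − 3.221×32.9438 = −15.8941157; K_B = 54.9725 − 3.221×(0.6115 + 32.21) = −50.7455515.
Balance: K_A = K_B + 12.22×ρ, so ρ = (K_A − K_B)/12.22 = 34.8514/12.22 = 2.85 g/cm³.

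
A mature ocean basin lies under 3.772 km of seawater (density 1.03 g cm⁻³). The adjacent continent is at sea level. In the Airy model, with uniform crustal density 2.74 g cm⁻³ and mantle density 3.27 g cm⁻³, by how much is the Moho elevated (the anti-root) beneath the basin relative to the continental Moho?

12.2 km

Balancing pressure at the compensation depth: replacing crust with seawater at the top is compensated by replacing crust with mantle at the base: d (ρ_c − ρ_w) = a (ρ_m − ρ_c).
a = d (ρ_c − ρ_w)/(ρ_m − ρ_c) = 3.772 km × 1.71/0.53 = 12.2 km.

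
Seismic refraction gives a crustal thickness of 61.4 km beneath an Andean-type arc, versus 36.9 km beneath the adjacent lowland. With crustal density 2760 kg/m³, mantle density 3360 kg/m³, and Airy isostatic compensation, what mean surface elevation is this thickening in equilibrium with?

Excess crust Δ = 61.4 km − 36.9 km = 24.5 km, split between elevation h and root r with h + r = Δ.
Airy balance ρ_c h = (ρ_m − ρ_c) r gives r = h ρ_c/(ρ_m − ρ_c), so h (1 + ρ_c/(ρ_m − ρ_c)) = Δ, i.e. h = Δ (ρ_m − ρ_c)/ρ_m.
h = 24.5 km × 600/3360 = 4.38 km.

4.38 km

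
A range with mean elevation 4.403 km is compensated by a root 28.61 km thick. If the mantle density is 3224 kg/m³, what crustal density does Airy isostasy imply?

2790 kg/m³

ρ_c h = (ρ_m − ρ_c) r → ρ_c (h + r) = ρ_m r → ρ_c = ρ_m r / (h + r).
ρ_c = 3224 × 28.61 km / (4.403 km + 28.61 km) = 2790 kg/m³.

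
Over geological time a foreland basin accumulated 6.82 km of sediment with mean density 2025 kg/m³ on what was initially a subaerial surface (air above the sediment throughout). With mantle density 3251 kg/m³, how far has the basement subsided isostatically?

Subaerial load: s = t ρ_sed / ρ_m = 6.82 km × 2025/3251 = 4.25 km.

4.25 km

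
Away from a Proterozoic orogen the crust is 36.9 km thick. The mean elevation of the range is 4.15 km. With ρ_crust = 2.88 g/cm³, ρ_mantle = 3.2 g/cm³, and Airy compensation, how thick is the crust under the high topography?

78.4 km

Root depth r = h ρ_c / (ρ_m − ρ_c) = 4.15 km × 2.88 / 0.32 = 37.35 km.
Total thickness = T + h + r = 36.9 km + 4.15 km + 37.35 km = 78.4 km.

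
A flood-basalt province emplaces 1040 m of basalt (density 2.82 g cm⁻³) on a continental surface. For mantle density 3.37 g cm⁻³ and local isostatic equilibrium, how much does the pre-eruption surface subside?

870 m

Subaerial loading: s = t ρ_load / ρ_m.
s = 1040 m × 2.82/3.37 = 870 m.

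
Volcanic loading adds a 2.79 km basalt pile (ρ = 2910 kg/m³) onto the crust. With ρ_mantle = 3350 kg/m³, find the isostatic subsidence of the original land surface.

2.42 km

Subaerial loading: s = t ρ_load / ρ_m.
s = 2.79 km × 2910/3350 = 2.42 km.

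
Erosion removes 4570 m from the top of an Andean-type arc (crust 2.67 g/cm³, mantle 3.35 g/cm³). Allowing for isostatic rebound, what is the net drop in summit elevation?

928 m

Rebound u = e ρ_c/ρ_m = 4570 m × 2.67/3.35 = 3642 m.
Net surface drop = e − u = 4570 m − 3642 m = e (ρ_m − ρ_c)/ρ_m = 928 m.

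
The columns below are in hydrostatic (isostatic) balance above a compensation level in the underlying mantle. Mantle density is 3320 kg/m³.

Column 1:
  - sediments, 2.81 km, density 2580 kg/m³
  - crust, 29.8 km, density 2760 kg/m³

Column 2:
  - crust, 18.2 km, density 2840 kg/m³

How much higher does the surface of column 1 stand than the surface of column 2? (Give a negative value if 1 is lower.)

3.02 km

For any compensation level in the mantle, the mantle terms cancel and isostasy reduces to e = (Σt_1 − Σt_2) − (Σ(ρt)_1 − Σ(ρt)_2) / ρ_m.
Σt_1 = 32.61 km; Σt_2 = 18.2 km; Σ(ρt)_1 = 89497.8; Σ(ρt)_2 = 51688 (in km·kg/m³).
e = (32.61 − 18.2) − (89497.8 − 51688) / 3320 = 3.02 km.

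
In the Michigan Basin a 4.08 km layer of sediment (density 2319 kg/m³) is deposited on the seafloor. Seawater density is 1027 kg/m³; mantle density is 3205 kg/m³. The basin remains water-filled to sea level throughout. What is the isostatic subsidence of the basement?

2.42 km

Submarine loading: the sediment displaces seawater, and the subsidence is in turn flooded, so s (ρ_m − ρ_w) = t (ρ_sed − ρ_w).
s = 4.08 km × (2319 − 1027) / (3205 − 1027) = 2.42 km.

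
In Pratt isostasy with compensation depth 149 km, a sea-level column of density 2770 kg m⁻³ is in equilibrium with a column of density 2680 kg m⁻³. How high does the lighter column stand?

5 km

ρ_ref D = ρ (D + h) → h = D (ρ_ref − ρ)/ρ.
h = 149 km × (2770 − 2680)/2680 = 5 km.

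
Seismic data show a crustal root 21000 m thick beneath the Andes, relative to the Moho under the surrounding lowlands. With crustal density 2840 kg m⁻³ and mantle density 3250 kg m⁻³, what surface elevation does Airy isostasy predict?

3030 m

Equating mass per unit area of the two columns: ρ_c h = (ρ_m − ρ_c) r.
h = r (ρ_m − ρ_c) / ρ_c = 21000 m × (3250 − 2840) / 2840 = 3030 m.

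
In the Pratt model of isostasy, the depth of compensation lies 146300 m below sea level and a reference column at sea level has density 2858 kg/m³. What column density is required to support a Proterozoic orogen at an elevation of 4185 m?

Pratt balance: ρ_ref D = ρ (D + h).
ρ = ρ_ref D/(D + h) = 2858 × 146300 m/(146300 m + 4185 m) = 2780 kg/m³.

2780 kg/m³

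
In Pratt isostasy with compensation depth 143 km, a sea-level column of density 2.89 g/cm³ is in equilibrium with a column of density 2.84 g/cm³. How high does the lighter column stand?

ρ_ref D = ρ (D + h) → h = D (ρ_ref − ρ)/ρ.
h = 143 km × (2.89 − 2.84)/2.84 = 2.52 km.

2.52 km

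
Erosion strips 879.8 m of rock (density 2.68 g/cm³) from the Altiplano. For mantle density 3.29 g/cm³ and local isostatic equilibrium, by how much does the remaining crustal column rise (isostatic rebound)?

Unloading: uplift u = e ρ_c/ρ_m = 879.8 m × 2.68/3.29 = 717 m.

717 m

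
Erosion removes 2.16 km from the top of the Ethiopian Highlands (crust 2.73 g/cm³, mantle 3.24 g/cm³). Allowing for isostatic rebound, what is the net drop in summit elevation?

0.34 km

Rebound u = e ρ_c/ρ_m = 2.16 km × 2.73/3.24 = 1.82 km.
Net surface drop = e − u = 2.16 km − 1.82 km = e (ρ_m − ρ_c)/ρ_m = 0.34 km.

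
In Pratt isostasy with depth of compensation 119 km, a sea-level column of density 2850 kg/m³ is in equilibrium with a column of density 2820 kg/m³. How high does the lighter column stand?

ρ_ref D = ρ (D + h) → h = D (ρ_ref − ρ)/ρ.
h = 119 km × (2850 − 2820)/2820 = 1.27 km.

1.27 km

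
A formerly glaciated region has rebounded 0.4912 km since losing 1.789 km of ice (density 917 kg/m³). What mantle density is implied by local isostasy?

3340 kg/m³

ρ_m = ρ_ice t / u = 917 × 1.789 km/0.4912 km = 3340 kg/m³.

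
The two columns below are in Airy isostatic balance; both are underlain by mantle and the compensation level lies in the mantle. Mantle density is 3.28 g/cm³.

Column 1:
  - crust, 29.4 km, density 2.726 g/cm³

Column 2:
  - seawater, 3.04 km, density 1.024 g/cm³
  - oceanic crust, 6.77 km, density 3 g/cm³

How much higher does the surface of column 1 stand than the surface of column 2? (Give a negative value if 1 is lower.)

For any compensation level in the mantle, the mantle terms cancel and isostasy reduces to e = (Σt_1 − Σt_2) − (Σ(ρt)_1 − Σ(ρt)_2) / ρ_m.
Σt_1 = 29.4 km; Σt_2 = 9.81 km; Σ(ρt)_1 = 80.1444; Σ(ρt)_2 = 23.42296 (in km·g/cm³).
e = (29.4 − 9.81) − (80.1444 − 23.42296) / 3.28 = 2.3 km.

2.3 km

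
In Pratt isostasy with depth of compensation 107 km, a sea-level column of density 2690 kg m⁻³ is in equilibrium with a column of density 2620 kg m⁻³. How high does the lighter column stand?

2.86 km

ρ_ref D = ρ (D + h) → h = D (ρ_ref − ρ)/ρ.
h = 107 km × (2690 − 2620)/2620 = 2.86 km.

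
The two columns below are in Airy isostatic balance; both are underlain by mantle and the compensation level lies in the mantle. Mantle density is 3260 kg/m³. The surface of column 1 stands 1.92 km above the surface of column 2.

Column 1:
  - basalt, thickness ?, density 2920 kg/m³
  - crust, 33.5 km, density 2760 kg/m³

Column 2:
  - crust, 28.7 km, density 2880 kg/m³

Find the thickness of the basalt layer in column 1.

1.22 km

Take the compensation level at the base of the deeper column (depth z_c below the surface of column 1) and equate Σ ρ_i t_i down to z_c; mantle fills any gap and the z_c terms cancel.
Column 1: x×2920 + 33.5×2760 + (z_c − 33.5 − x)×3260
Column 2: 1.92×0 + 28.7×2880 + (z_c − 1.92 − 28.7)×3260
The z_c×3260 term appears on both sides and cancels. Collect the known terms of each column as K = Σ(ρt)_known − 3260 × (depth of known layers): K_1 = 92460 − 3260×33.5 = −16750; K_2 = 82656 − 3260×(1.92 + 28.7) = −17165.2.
Balance: K_1 − x×(3260 − 2920) = K_2, so x = (K_1 − K_2)/(3260 − 2920) = 415.2/340 = 1.22 km.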